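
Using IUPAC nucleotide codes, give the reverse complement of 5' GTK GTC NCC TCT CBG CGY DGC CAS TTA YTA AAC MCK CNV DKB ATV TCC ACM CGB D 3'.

Standard pairs A↔T, G↔C; ambiguity codes pair Y↔R, M↔K, S↔S, B↔V, D↔H, N↔N. Complement (CAMCAGNGGAGAGVCGCRHCGGTSAATRATTTGKGMGNBHMVTABAGGTGKGCVH), then reverse for 5'→3'.

5'-HVCGKGTGGABATVMHBNGMGKGTTTARTAASTGGCHRCGCVGAGAGGNGACMAC-3'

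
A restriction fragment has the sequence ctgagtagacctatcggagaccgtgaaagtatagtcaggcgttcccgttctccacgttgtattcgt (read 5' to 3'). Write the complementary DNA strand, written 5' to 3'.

5'-ACGAATACAACGTGGAGAACGGGAACGCCTGACTATACTTTCACGGTCTCCGATAGGTCTACTCAG-3'

The complement of CTGAGTAGACCTATCGGAGACCGTGAAAGTATAGTCAGGCGTTCCCGTTCTCCACGTTGTATTCGT is GACTCATCTGGATAGCCTCTGGCACTTTCATATCAGTCCGCAAGGGCAAGAGGTGCAACATAAGCA (A↔T, G↔C). DNA strands are antiparallel, so the complementary strand runs 3'→5'; reversing gives the 5'→3' form.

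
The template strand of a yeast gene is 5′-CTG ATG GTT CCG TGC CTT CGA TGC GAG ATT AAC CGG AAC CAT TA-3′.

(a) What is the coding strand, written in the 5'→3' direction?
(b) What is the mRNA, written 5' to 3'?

(a) The coding strand is the reverse complement of the template: complement GACTACCAAGGCACGGAAGCTACGCTCTAATTGGCCTTGGTAAT, then reverse.
(b) mRNA has the coding-strand sequence with T→U.

(a) 5'-TAATGGTTCCGGTTAATCTCGCATCGAAGGCACGGAACCATCAG-3'
(b) 5'-UAAUGGUUCCGGUUAAUCUCGCAUCGAAGGCACGGAACCAUCAG-3'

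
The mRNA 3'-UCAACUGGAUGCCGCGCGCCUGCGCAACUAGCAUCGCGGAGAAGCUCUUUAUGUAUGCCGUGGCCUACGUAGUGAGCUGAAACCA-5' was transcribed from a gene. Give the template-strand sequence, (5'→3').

Written 5'→3' the mRNA is ACCAAAGUCGAGUGAUGCAUCCGGUGCCGUAUGUAUUUCUCGAAGAGGCGCUACGAUCAACGCGUCCGCGCGCCGUAGGUCAACU, so the coding DNA strand is ACCAAAGTCGAGTGATGCATCCGGTGCCGTATGTATTTCTCGAAGAGGCGCTACGATCAACGCGTCCGCGCGCCGTAGGTCAACT. The template is its reverse complement.

5'-AGTTGACCTACGGCGCGCGGACGCGTTGATCGTAGCGCCTCTTCGAGAAATACATACGGCACCGGATGCATCACTCGACTTTGGT-3'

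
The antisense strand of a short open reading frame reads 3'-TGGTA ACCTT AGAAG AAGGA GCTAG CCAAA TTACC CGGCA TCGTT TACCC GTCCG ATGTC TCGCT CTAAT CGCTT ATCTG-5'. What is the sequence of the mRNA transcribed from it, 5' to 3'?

5'-ACCAUUGGAAUCUUCUUCCUCGAUCGGUUUAAUGGGCCGUAGCAAAUGGGCAGGCUACAGAGCGAGAUUAGCGAAUAGAC-3'

Reading the template 3'→5' as shown, RNA polymerase pairs each base (A→U, T→A, G↔C) to build mRNA 5'→3' directly.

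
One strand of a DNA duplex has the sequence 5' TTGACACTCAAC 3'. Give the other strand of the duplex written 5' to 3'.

5'-GTTGAGTGTCAA-3'

Pairing A↔T and G↔C gives AACTGTGAGTTG, running 3'→5'. Reverse for the 5'→3' convention.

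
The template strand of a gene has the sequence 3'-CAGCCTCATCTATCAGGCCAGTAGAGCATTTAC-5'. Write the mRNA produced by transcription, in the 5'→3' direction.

Reading the template 3'→5' as shown, RNA polymerase pairs each base (A→U, T→A, G↔C) to build mRNA 5'→3' directly.

5′-GUCGGAGUAGAUAGUCCGGUCAUCUCGUAAAUG-3′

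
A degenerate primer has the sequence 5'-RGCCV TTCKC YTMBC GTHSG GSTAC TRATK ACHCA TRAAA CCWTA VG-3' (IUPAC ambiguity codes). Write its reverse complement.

5'-CBTAWGGTTTYATGDGTMATYAGTASCCSDACGVKARGMGAABGGCY-3'

Standard pairs A↔T, G↔C; ambiguity codes pair R↔Y, M↔K, W↔W, S↔S, B↔V, H↔D. Complement (YCGGBAAGMGRAKVGCADSCCSATGAYTAMTGDGTAYTTTGGWATBC), then reverse for 5'→3'.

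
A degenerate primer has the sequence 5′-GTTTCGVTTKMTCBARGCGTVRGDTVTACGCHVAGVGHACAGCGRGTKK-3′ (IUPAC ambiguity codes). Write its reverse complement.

Standard pairs A↔T, G↔C; ambiguity codes pair R↔Y, M↔K, B↔V, D↔H. Complement (CAAAGCBAAMKAGVTYCGCABYCHABATGCGDBTCBCDTGTCGCYCAMM), then reverse for 5'→3'.

5'-MMACYCGCTGTDCBCTBDGCGTABAHCYBACGCYTVGAKMAABCGAAAC-3'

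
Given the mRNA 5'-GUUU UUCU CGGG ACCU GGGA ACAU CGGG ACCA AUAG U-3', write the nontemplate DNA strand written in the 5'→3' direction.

The coding DNA strand has the same 5'→3' sequence as the mRNA with U replaced by T.

5'-GTTTTTCTCGGGACCTGGGAACATCGGGACCAATAGT-3'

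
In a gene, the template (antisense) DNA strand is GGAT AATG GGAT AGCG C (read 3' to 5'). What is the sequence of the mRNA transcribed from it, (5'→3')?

5'-CCUAUUACCCUAUCGCG-3'

Reading the template 3'→5' as shown, RNA polymerase pairs each base (A→U, T→A, G↔C) to build mRNA 5'→3' directly.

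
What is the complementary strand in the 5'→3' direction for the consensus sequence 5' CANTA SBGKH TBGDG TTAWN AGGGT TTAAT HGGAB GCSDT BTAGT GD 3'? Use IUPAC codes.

5'-HCACTAVAHSGCVTCCDATTAAACCCTNWTAACHCVADMCVSTANTG-3'

Standard pairs A↔T, G↔C; ambiguity codes pair K↔M, W↔W, S↔S, B↔V, D↔H, N↔N. Complement (GTNATSVCMDAVCHCAATWNTCCCAAATTADCCTVCGSHAVATCACH), then reverse for 5'→3'.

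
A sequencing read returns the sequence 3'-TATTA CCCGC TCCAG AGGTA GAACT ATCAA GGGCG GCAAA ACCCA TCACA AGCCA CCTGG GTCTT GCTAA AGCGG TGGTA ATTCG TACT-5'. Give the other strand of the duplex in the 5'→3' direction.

The strand is given 3'→5', so its complement runs 5'→3' in the same left-to-right order: pair each base A↔T, G↔C.

5'-ATAATGGGCGAGGTCTCCATCTTGATAGTTCCCGCCGTTTTGGGTAGTGTTCGGTGGACCCAGAACGATTTCGCCACCATTAAGCATGA-3'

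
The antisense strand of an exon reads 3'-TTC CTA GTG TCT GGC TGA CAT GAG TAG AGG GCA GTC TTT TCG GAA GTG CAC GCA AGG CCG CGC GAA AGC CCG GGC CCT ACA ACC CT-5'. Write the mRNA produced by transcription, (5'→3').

5'-AAGGAUCACAGACCGACUGUACUCAUCUCCCGUCAGAAAAGCCUUCACGUGCGUUCCGGCGCGCUUUCGGGCCCGGGAUGUUGGGA-3'

Reading the template 3'→5' as shown, RNA polymerase pairs each base (A→U, T→A, G↔C) to build mRNA 5'→3' directly.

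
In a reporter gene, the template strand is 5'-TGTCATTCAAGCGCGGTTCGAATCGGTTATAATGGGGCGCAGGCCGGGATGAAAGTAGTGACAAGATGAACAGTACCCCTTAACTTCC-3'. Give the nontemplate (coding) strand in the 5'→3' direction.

The coding strand is complementary and antiparallel to the template: take the complement (A↔T, G↔C) and reverse.

5′-GGAAGTTAAGGGGTACTGTTCATCTTGTCACTACTTTCATCCCGGCCTGCGCCCCATTATAACCGATTCGAACCGCGCTTGAATGACA-3′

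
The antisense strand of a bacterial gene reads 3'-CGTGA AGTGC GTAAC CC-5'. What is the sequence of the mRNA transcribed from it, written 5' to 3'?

5′-GCACUUCACGCAUUGGG-3′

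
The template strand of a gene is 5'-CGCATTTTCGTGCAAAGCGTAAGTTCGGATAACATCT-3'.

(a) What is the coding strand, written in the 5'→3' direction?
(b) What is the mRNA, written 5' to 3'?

(a) 5'-AGATGTTATCCGAACTTACGCTTTGCACGAAAATGCG-3'
(b) 5'-AGAUGUUAUCCGAACUUACGCUUUGCACGAAAAUGCG-3'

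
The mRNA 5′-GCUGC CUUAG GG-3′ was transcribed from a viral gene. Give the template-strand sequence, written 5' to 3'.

Replace U with T to get the coding DNA strand: GCTGCCTTAGGG. The template strand is its reverse complement (complement CGACGGAATCCC, then reverse).

5′-CCCTAAGGCAGC-3′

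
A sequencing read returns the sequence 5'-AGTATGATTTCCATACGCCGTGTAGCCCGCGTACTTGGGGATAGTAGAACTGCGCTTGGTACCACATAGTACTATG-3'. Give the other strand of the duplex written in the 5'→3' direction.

5'-CATAGTACTATGTGGTACCAAGCGCAGTTCTACTATCCCCAAGTACGCGGGCTACACGGCGTATGGAAATCATACT-3'

Pairing A↔T and G↔C gives TCATACTAAAGGTATGCGGCACATCGGGCGCATGAACCCCTATCATCTTGACGCGAACCATGGTGTATCATGATAC, running 3'→5'. Reverse for the 5'→3' convention.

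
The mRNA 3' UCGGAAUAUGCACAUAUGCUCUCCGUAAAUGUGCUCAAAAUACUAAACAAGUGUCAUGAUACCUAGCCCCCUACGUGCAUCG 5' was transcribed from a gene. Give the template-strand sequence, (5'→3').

5′-AGCCTTATACGTGTATACGAGAGGCATTTACACGAGTTTTATGATTTGTTCACAGTACTATGGATCGGGGGATGCACGTAGC-3′

Written 5'→3' the mRNA is GCUACGUGCAUCCCCCGAUCCAUAGUACUGUGAACAAAUCAUAAAACUCGUGUAAAUGCCUCUCGUAUACACGUAUAAGGCU, so the coding DNA strand is GCTACGTGCATCCCCCGATCCATAGTACTGTGAACAAATCATAAAACTCGTGTAAATGCCTCTCGTATACACGTATAAGGCT. The template is its reverse complement.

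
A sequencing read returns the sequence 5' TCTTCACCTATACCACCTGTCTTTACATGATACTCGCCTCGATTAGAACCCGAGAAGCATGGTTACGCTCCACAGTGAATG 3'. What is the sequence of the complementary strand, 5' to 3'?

5'-CATTCACTGTGGAGCGTAACCATGCTTCTCGGGTTCTAATCGAGGCGAGTATCATGTAAAGACAGGTGGTATAGGTGAAGA-3'

Pairing A↔T and G↔C gives AGAAGTGGATATGGTGGACAGAAATGTACTATGAGCGGAGCTAATCTTGGGCTCTTCGTACCAATGCGAGGTGTCACTTAC, running 3'→5'. Reverse for the 5'→3' convention.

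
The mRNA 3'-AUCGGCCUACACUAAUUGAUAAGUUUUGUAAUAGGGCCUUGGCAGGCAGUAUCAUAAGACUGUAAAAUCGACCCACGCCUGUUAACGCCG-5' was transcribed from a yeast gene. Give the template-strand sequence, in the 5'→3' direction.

Written 5'→3' the mRNA is GCCGCAAUUGUCCGCACCCAGCUAAAAUGUCAGAAUACUAUGACGGACGGUUCCGGGAUAAUGUUUUGAAUAGUUAAUCACAUCCGGCUA, so the coding DNA strand is GCCGCAATTGTCCGCACCCAGCTAAAATGTCAGAATACTATGACGGACGGTTCCGGGATAATGTTTTGAATAGTTAATCACATCCGGCTA. The template is its reverse complement.

5′-TAGCCGGATGTGATTAACTATTCAAAACATTATCCCGGAACCGTCCGTCATAGTATTCTGACATTTTAGCTGGGTGCGGACAATTGCGGC-3′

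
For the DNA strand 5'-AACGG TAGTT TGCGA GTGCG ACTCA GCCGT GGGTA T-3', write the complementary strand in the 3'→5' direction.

3'-TTGCCATCAAACGCTCACGCTGAGTCGGCACCCATA-5'

Base-pairing A↔T, G↔C gives the complement. The complementary strand is antiparallel, so paired with a 5'→3' strand it runs 3'→5'.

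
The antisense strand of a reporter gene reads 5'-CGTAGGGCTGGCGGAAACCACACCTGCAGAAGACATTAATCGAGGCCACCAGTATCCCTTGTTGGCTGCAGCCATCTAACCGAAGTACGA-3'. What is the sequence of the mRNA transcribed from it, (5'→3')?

RNA polymerase reads the template 3'→5' and synthesizes mRNA 5'→3' by base-pairing (A→U, T→A, G↔C). The complement of the template is GCATCCCGACCGCCTTTGGTGTGGACGTCTTCTGTAATTAGCTCCGGTGGTCATAGGGAACAACCGACGTCGGTAGATTGGCTTCATGCT; antiparallel, so 5'→3' the coding strand is TCGTACTTCGGTTAGATGGCTGCAGCCAACAAGGGATACTGGTGGCCTCGATTAATGTCTTCTGCAGGTGTGGTTTCCGCCAGCCCTACG. Replace T with U for the mRNA.

5′-UCGUACUUCGGUUAGAUGGCUGCAGCCAACAAGGGAUACUGGUGGCCUCGAUUAAUGUCUUCUGCAGGUGUGGUUUCCGCCAGCCCUACG-3′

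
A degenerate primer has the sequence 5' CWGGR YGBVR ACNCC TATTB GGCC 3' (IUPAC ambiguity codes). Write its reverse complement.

5'-GGCCVAATAGGNGTYBVCRYCCWG-3'

Standard pairs A↔T, G↔C; ambiguity codes pair R↔Y, W↔W, B↔V, N↔N. Complement (GWCCYRCVBYTGNGGATAAVCCGG), then reverse for 5'→3'.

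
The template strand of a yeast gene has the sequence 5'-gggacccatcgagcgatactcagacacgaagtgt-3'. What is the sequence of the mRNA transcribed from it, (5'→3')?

RNA polymerase reads the template 3'→5' and synthesizes mRNA 5'→3' by base-pairing (A→U, T→A, G↔C). The complement of the template is CCCTGGGTAGCTCGCTATGAGTCTGTGCTTCACA; antiparallel, so 5'→3' the coding strand is ACACTTCGTGTCTGAGTATCGCTCGATGGGTCCC. Replace T with U for the mRNA.

5'-ACACUUCGUGUCUGAGUAUCGCUCGAUGGGUCCC-3'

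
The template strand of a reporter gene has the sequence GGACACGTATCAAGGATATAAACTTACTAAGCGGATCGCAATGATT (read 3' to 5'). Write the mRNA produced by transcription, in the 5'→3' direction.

Reading the template 3'→5' as shown, RNA polymerase pairs each base (A→U, T→A, G↔C) to build mRNA 5'→3' directly.

5'-CCUGUGCAUAGUUCCUAUAUUUGAAUGAUUCGCCUAGCGUUACUAA-3'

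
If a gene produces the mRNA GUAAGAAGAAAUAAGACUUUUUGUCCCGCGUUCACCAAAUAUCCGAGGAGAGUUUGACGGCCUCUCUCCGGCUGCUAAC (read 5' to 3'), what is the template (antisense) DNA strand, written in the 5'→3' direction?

Replace U with T to get the coding DNA strand: GTAAGAAGAAATAAGACTTTTTGTCCCGCGTTCACCAAATATCCGAGGAGAGTTTGACGGCCTCTCTCCGGCTGCTAAC. The template strand is its reverse complement (complement CATTCTTCTTTATTCTGAAAAACAGGGCGCAAGTGGTTTATAGGCTCCTCTCAAACTGCCGGAGAGAGGCCGACGATTG, then reverse).

5'-GTTAGCAGCCGGAGAGAGGCCGTCAAACTCTCCTCGGATATTTGGTGAACGCGGGACAAAAAGTCTTATTTCTTCTTAC-3'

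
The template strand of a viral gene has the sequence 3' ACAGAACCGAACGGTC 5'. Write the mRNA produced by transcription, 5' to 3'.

Reading the template 3'→5' as shown, RNA polymerase pairs each base (A→U, T→A, G↔C) to build mRNA 5'→3' directly.

5'-UGUCUUGGCUUGCCAG-3'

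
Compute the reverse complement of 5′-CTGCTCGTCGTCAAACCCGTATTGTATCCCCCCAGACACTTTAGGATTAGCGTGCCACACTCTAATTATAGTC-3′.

Reading the sequence 3'→5' and pairing each base (A↔T, G↔C) gives the reverse complement directly.

5'-GACTATAATTAGAGTGTGGCACGCTAATCCTAAAGTGTCTGGGGGGATACAATACGGGTTTGACGACGAGCAG-3'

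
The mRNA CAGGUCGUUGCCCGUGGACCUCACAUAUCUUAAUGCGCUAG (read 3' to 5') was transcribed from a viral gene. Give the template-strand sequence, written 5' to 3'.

Written 5'→3' the mRNA is GAUCGCGUAAUUCUAUACACUCCAGGUGCCCGUUGCUGGAC, so the coding DNA strand is GATCGCGTAATTCTATACACTCCAGGTGCCCGTTGCTGGAC. The template is its reverse complement.

5′-GTCCAGCAACGGGCACCTGGAGTGTATAGAATTACGCGATC-3′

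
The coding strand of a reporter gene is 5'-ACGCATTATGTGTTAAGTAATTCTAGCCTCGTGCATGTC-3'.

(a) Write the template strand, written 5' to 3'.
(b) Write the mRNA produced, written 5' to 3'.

(a) The template strand is the reverse complement of the coding strand: complement TGCGTAATACACAATTCATTAAGATCGGAGCACGTACAG, then reverse.
(b) mRNA matches the coding strand with T→U.

(a) 5'-GACATGCACGAGGCTAGAATTACTTAACACATAATGCGT-3'
(b) 5'-ACGCAUUAUGUGUUAAGUAAUUCUAGCCUCGUGCAUGUC-3'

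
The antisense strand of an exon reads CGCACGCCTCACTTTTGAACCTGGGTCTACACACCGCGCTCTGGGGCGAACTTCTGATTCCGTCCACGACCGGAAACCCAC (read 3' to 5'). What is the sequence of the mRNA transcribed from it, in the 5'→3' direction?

Reading the template 3'→5' as shown, RNA polymerase pairs each base (A→U, T→A, G↔C) to build mRNA 5'→3' directly.

5'-GCGUGCGGAGUGAAAACUUGGACCCAGAUGUGUGGCGCGAGACCCCGCUUGAAGACUAAGGCAGGUGCUGGCCUUUGGGUG-3'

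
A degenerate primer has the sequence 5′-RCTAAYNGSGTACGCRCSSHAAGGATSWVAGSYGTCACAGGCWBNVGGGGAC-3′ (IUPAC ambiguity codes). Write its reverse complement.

Standard pairs A↔T, G↔C; ambiguity codes pair R↔Y, W↔W, S↔S, B↔V, H↔D, N↔N. Complement (YGATTRNCSCATGCGYGSSDTTCCTASWBTCSRCAGTGTCCGWVNBCCCCTG), then reverse for 5'→3'.

5'-GTCCCCBNVWGCCTGTGACRSCTBWSATCCTTDSSGYGCGTACSCNRTTAGY-3'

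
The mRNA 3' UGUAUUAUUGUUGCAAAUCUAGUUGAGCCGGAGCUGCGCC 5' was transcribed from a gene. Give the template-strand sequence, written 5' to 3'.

Written 5'→3' the mRNA is CCGCGUCGAGGCCGAGUUGAUCUAAACGUUGUUAUUAUGU, so the coding DNA strand is CCGCGTCGAGGCCGAGTTGATCTAAACGTTGTTATTATGT. The template is its reverse complement.

5'-ACATAATAACAACGTTTAGATCAACTCGGCCTCGACGCGG-3'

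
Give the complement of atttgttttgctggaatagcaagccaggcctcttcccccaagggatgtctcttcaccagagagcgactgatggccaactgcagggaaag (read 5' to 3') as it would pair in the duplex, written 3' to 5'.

3′-TAAACAAAACGACCTTATCGTTCGGTCCGGAGAAGGGGGTTCCCTACAGAGAAGTGGTCTCTCGCTGACTACCGGTTGACGTCCCTTTC-5′

Base-pairing A↔T, G↔C gives the complement. The complementary strand is antiparallel, so paired with a 5'→3' strand it runs 3'→5'.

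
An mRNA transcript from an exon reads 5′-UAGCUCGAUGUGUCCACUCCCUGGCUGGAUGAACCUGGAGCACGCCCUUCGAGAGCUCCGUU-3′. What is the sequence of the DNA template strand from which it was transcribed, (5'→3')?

5′-AACGGAGCTCTCGAAGGGCGTGCTCCAGGTTCATCCAGCCAGGGAGTGGACACATCGAGCTA-3′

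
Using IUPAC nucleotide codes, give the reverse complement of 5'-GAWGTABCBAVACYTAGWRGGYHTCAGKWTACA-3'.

5'-TGTAWMCTGADRCCYWCTARGTBTVGVTACWTC-3'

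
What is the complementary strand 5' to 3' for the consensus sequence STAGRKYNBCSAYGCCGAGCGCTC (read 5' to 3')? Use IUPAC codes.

Standard pairs A↔T, G↔C; ambiguity codes pair R↔Y, K↔M, S↔S, B↔V, N↔N. Complement (SATCYMRNVGSTRCGGCTCGCGAG), then reverse for 5'→3'.

5′-GAGCGCTCGGCRTSGVNRMYCTAS-3′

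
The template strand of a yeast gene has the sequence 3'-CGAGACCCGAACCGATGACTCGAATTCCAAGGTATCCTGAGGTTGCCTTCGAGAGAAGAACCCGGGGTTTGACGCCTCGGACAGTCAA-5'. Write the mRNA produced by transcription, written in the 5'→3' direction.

5'-GCUCUGGGCUUGGCUACUGAGCUUAAGGUUCCAUAGGACUCCAACGGAAGCUCUCUUCUUGGGCCCCAAACUGCGGAGCCUGUCAGUU-3'

Reading the template 3'→5' as shown, RNA polymerase pairs each base (A→U, T→A, G↔C) to build mRNA 5'→3' directly.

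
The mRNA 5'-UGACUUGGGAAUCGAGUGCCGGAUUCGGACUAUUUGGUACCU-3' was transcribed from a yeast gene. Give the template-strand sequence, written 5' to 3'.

Replace U with T to get the coding DNA strand: TGACTTGGGAATCGAGTGCCGGATTCGGACTATTTGGTACCT. The template strand is its reverse complement (complement ACTGAACCCTTAGCTCACGGCCTAAGCCTGATAAACCATGGA, then reverse).

5'-AGGTACCAAATAGTCCGAATCCGGCACTCGATTCCCAAGTCA-3'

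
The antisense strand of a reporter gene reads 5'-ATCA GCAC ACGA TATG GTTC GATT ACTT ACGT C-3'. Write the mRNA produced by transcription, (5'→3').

The mRNA has the sequence of the coding strand (reverse complement of the template) with T→U. Reverse complement of ATCAGCACACGATATGGTTCGATTACTTACGTC is GACGTAAGTAATCGAACCATATCGTGTGCTGAT; then T→U.

5′-GACGUAAGUAAUCGAACCAUAUCGUGUGCUGAU-3′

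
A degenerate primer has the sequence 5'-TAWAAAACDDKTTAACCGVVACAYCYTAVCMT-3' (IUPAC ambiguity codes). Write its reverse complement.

5'-AKGBTARGRTGTBBCGGTTAAMHHGTTTTWTA-3'

Standard pairs A↔T, G↔C; ambiguity codes pair Y↔R, M↔K, W↔W, D↔H, V↔B. Complement (ATWTTTTGHHMAATTGGCBBTGTRGRATBGKA), then reverse for 5'→3'.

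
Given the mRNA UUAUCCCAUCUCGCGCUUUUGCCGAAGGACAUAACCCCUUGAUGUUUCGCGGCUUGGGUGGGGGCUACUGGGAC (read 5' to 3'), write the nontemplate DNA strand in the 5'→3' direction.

5'-TTATCCCATCTCGCGCTTTTGCCGAAGGACATAACCCCTTGATGTTTCGCGGCTTGGGTGGGGGCTACTGGGAC-3'

The coding DNA strand has the same 5'→3' sequence as the mRNA with U replaced by T.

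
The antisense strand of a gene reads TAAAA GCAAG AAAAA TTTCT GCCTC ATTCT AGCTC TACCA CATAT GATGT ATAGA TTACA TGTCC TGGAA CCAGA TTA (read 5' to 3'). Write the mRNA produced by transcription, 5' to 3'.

RNA polymerase reads the template 3'→5' and synthesizes mRNA 5'→3' by base-pairing (A→U, T→A, G↔C). The complement of the template is ATTTTCGTTCTTTTTAAAGACGGAGTAAGATCGAGATGGTGTATACTACATATCTAATGTACAGGACCTTGGTCTAAT; antiparallel, so 5'→3' the coding strand is TAATCTGGTTCCAGGACATGTAATCTATACATCATATGTGGTAGAGCTAGAATGAGGCAGAAATTTTTCTTGCTTTTA. Replace T with U for the mRNA.

5'-UAAUCUGGUUCCAGGACAUGUAAUCUAUACAUCAUAUGUGGUAGAGCUAGAAUGAGGCAGAAAUUUUUCUUGCUUUUA-3'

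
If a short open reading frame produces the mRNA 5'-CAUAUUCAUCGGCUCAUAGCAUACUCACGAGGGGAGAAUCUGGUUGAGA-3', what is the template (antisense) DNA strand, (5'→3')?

5'-TCTCAACCAGATTCTCCCCTCGTGAGTATGCTATGAGCCGATGAATATG-3'

Replace U with T to get the coding DNA strand: CATATTCATCGGCTCATAGCATACTCACGAGGGGAGAATCTGGTTGAGA. The template strand is its reverse complement (complement GTATAAGTAGCCGAGTATCGTATGAGTGCTCCCCTCTTAGACCAACTCT, then reverse).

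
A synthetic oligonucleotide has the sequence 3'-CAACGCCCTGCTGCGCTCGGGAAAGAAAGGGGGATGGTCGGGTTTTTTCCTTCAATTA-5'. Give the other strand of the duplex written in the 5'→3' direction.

The strand is given 3'→5', so its complement runs 5'→3' in the same left-to-right order: pair each base A↔T, G↔C.

5′-GTTGCGGGACGACGCGAGCCCTTTCTTTCCCCCTACCAGCCCAAAAAAGGAAGTTAAT-3′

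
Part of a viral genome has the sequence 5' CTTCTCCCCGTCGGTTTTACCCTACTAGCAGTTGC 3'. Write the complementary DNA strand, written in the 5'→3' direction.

The complement of CTTCTCCCCGTCGGTTTTACCCTACTAGCAGTTGC is GAAGAGGGGCAGCCAAAATGGGATGATCGTCAACG (A↔T, G↔C). DNA strands are antiparallel, so the complementary strand runs 3'→5'; reversing gives the 5'→3' form.

5′-GCAACTGCTAGTAGGGTAAAACCGACGGGGAGAAG-3′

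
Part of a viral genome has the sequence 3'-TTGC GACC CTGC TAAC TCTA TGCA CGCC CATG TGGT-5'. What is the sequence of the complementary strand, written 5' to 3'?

The strand is given 3'→5', so its complement runs 5'→3' in the same left-to-right order: pair each base A↔T, G↔C.

5'-AACGCTGGGACGATTGAGATACGTGCGGGTACACCA-3'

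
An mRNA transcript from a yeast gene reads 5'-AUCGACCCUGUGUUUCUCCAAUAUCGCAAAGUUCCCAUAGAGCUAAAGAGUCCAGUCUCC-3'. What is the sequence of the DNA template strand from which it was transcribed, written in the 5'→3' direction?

Replace U with T to get the coding DNA strand: ATCGACCCTGTGTTTCTCCAATATCGCAAAGTTCCCATAGAGCTAAAGAGTCCAGTCTCC. The template strand is its reverse complement (complement TAGCTGGGACACAAAGAGGTTATAGCGTTTCAAGGGTATCTCGATTTCTCAGGTCAGAGG, then reverse).

5'-GGAGACTGGACTCTTTAGCTCTATGGGAACTTTGCGATATTGGAGAAACACAGGGTCGAT-3'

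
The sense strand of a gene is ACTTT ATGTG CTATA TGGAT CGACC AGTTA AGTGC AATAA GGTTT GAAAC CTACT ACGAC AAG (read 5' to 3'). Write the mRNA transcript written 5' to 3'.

5'-ACUUUAUGUGCUAUAUGGAUCGACCAGUUAAGUGCAAUAAGGUUUGAAACCUACUACGACAAG-3'

The mRNA is synthesized from the template strand, so it matches the coding strand with T replaced by U.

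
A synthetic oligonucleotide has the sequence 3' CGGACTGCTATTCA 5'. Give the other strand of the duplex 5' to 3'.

5′-GCCTGACGATAAGT-3′

The strand is given 3'→5', so its complement runs 5'→3' in the same left-to-right order: pair each base A↔T, G↔C.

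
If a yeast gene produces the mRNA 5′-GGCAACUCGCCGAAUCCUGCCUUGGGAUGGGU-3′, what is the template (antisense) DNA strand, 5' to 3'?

5'-ACCCATCCCAAGGCAGGATTCGGCGAGTTGCC-3'

Replace U with T to get the coding DNA strand: GGCAACTCGCCGAATCCTGCCTTGGGATGGGT. The template strand is its reverse complement (complement CCGTTGAGCGGCTTAGGACGGAACCCTACCCA, then reverse).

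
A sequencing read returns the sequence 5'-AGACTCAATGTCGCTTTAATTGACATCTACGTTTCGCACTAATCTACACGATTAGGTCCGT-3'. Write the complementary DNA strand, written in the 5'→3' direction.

5'-ACGGACCTAATCGTGTAGATTAGTGCGAAACGTAGATGTCAATTAAAGCGACATTGAGTCT-3'

The complement of AGACTCAATGTCGCTTTAATTGACATCTACGTTTCGCACTAATCTACACGATTAGGTCCGT is TCTGAGTTACAGCGAAATTAACTGTAGATGCAAAGCGTGATTAGATGTGCTAATCCAGGCA (A↔T, G↔C). DNA strands are antiparallel, so the complementary strand runs 3'→5'; reversing gives the 5'→3' form.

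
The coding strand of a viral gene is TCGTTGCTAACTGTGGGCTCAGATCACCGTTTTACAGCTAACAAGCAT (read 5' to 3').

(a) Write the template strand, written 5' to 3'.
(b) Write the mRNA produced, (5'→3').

(a) The template strand is the reverse complement of the coding strand: complement AGCAACGATTGACACCCGAGTCTAGTGGCAAAATGTCGATTGTTCGTA, then reverse.
(b) mRNA matches the coding strand with T→U.

(a) 5'-ATGCTTGTTAGCTGTAAAACGGTGATCTGAGCCCACAGTTAGCAACGA-3'
(b) 5'-UCGUUGCUAACUGUGGGCUCAGAUCACCGUUUUACAGCUAACAAGCAU-3'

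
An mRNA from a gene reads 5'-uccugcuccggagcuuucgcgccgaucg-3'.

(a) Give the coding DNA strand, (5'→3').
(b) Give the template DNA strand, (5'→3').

(a) 5'-TCCTGCTCCGGAGCTTTCGCGCCGATCG-3'
(b) 5'-CGATCGGCGCGAAAGCTCCGGAGCAGGA-3'

(a) The coding strand matches the mRNA with U→T.
(b) The template strand is the reverse complement of the coding strand.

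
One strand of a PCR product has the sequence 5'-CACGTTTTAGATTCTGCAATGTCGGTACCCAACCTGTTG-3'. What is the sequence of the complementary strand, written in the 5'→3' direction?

5'-CAACAGGTTGGGTACCGACATTGCAGAATCTAAAACGTG-3'

Pairing A↔T and G↔C gives GTGCAAAATCTAAGACGTTACAGCCATGGGTTGGACAAC, running 3'→5'. Reverse for the 5'→3' convention.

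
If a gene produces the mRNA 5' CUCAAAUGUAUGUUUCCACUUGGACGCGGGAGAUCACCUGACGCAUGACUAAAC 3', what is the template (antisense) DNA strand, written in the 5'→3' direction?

5'-GTTTAGTCATGCGTCAGGTGATCTCCCGCGTCCAAGTGGAAACATACATTTGAG-3'

Replace U with T to get the coding DNA strand: CTCAAATGTATGTTTCCACTTGGACGCGGGAGATCACCTGACGCATGACTAAAC. The template strand is its reverse complement (complement GAGTTTACATACAAAGGTGAACCTGCGCCCTCTAGTGGACTGCGTACTGATTTG, then reverse).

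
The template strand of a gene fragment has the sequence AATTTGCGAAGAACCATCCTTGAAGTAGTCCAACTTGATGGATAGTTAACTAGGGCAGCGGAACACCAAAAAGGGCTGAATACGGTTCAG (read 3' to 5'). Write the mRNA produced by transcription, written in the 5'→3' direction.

Reading the template 3'→5' as shown, RNA polymerase pairs each base (A→U, T→A, G↔C) to build mRNA 5'→3' directly.

5'-UUAAACGCUUCUUGGUAGGAACUUCAUCAGGUUGAACUACCUAUCAAUUGAUCCCGUCGCCUUGUGGUUUUUCCCGACUUAUGCCAAGUC-3'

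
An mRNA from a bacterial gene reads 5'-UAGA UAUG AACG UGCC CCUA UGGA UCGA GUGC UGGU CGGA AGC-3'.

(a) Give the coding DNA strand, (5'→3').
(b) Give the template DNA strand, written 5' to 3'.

(a) The coding strand matches the mRNA with U→T.
(b) The template strand is the reverse complement of the coding strand.

(a) 5'-TAGATATGAACGTGCCCCTATGGATCGAGTGCTGGTCGGAAGC-3'
(b) 5'-GCTTCCGACCAGCACTCGATCCATAGGGGCACGTTCATATCTA-3'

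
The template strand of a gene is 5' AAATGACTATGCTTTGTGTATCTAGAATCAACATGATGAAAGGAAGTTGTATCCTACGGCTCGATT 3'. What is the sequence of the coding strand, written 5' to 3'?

The coding strand is complementary and antiparallel to the template: take the complement (A↔T, G↔C) and reverse.

5'-AATCGAGCCGTAGGATACAACTTCCTTTCATCATGTTGATTCTAGATACACAAAGCATAGTCATTT-3'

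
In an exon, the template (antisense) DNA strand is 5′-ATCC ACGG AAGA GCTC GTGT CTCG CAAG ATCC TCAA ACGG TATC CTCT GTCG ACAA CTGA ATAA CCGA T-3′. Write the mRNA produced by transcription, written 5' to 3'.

The mRNA has the sequence of the coding strand (reverse complement of the template) with T→U. Reverse complement of ATCCACGGAAGAGCTCGTGTCTCGCAAGATCCTCAAACGGTATCCTCTGTCGACAACTGAATAACCGAT is ATCGGTTATTCAGTTGTCGACAGAGGATACCGTTTGAGGATCTTGCGAGACACGAGCTCTTCCGTGGAT; then T→U.

5'-AUCGGUUAUUCAGUUGUCGACAGAGGAUACCGUUUGAGGAUCUUGCGAGACACGAGCUCUUCCGUGGAU-3'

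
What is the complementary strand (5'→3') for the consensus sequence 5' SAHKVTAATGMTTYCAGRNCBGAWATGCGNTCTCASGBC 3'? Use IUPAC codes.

Standard pairs A↔T, G↔C; ambiguity codes pair R↔Y, M↔K, W↔W, S↔S, B↔V, H↔D, N↔N. Complement (STDMBATTACKAARGTCYNGVCTWTACGCNAGAGTSCVG), then reverse for 5'→3'.

5'-GVCSTGAGANCGCATWTCVGNYCTGRAAKCATTABMDTS-3'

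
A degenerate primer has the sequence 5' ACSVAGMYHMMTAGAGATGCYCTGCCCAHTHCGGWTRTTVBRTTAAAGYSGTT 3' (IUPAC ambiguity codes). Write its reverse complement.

Standard pairs A↔T, G↔C; ambiguity codes pair R↔Y, M↔K, W↔W, S↔S, B↔V, H↔D. Complement (TGSBTCKRDKKATCTCTACGRGACGGGTDADGCCWAYAABVYAATTTCRSCAA), then reverse for 5'→3'.

5'-AACSRCTTTAAYVBAAYAWCCGDADTGGGCAGRGCATCTCTAKKDRKCTBSGT-3'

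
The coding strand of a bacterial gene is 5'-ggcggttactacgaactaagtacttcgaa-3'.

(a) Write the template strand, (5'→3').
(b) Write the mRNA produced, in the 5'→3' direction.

(a) 5'-TTCGAAGTACTTAGTTCGTAGTAACCGCC-3'
(b) 5'-GGCGGUUACUACGAACUAAGUACUUCGAA-3'

(a) The template strand is the reverse complement of the coding strand: complement CCGCCAATGATGCTTGATTCATGAAGCTT, then reverse.
(b) mRNA matches the coding strand with T→U.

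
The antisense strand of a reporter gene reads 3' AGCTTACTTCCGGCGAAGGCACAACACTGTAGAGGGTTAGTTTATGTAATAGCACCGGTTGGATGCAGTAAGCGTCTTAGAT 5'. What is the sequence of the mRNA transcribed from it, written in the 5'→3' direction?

Reading the template 3'→5' as shown, RNA polymerase pairs each base (A→U, T→A, G↔C) to build mRNA 5'→3' directly.

5′-UCGAAUGAAGGCCGCUUCCGUGUUGUGACAUCUCCCAAUCAAAUACAUUAUCGUGGCCAACCUACGUCAUUCGCAGAAUCUA-3′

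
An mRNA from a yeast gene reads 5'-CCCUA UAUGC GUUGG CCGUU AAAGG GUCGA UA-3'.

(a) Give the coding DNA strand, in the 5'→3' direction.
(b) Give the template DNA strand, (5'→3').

(a) 5'-CCCTATATGCGTTGGCCGTTAAAGGGTCGATA-3'
(b) 5′-TATCGACCCTTTAACGGCCAACGCATATAGGG-3′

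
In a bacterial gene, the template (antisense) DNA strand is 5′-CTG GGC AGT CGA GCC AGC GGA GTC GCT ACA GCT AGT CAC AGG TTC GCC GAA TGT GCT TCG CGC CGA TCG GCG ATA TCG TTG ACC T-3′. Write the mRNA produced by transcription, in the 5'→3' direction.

5'-AGGUCAACGAUAUCGCCGAUCGGCGCGAAGCACAUUCGGCGAACCUGUGACUAGCUGUAGCGACUCCGCUGGCUCGACUGCCCAG-3'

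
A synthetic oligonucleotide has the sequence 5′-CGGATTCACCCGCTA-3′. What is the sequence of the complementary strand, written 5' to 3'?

5'-TAGCGGGTGAATCCG-3'

The complement of CGGATTCACCCGCTA is GCCTAAGTGGGCGAT (A↔T, G↔C). DNA strands are antiparallel, so the complementary strand runs 3'→5'; reversing gives the 5'→3' form.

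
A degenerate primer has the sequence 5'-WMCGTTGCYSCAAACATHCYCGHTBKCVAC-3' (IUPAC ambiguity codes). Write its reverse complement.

Standard pairs A↔T, G↔C; ambiguity codes pair Y↔R, M↔K, W↔W, S↔S, B↔V, H↔D. Complement (WKGCAACGRSGTTTGTADGRGCDAVMGBTG), then reverse for 5'→3'.

5'-GTBGMVADCGRGDATGTTTGSRGCAACGKW-3'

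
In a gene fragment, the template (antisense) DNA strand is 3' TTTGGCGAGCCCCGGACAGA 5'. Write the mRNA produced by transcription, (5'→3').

5'-AAACCGCUCGGGGCCUGUCU-3'

Reading the template 3'→5' as shown, RNA polymerase pairs each base (A→U, T→A, G↔C) to build mRNA 5'→3' directly.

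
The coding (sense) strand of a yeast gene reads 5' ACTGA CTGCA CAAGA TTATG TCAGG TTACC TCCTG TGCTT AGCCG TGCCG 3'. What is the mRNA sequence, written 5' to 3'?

5′-ACUGACUGCACAAGAUUAUGUCAGGUUACCUCCUGUGCUUAGCCGUGCCG-3′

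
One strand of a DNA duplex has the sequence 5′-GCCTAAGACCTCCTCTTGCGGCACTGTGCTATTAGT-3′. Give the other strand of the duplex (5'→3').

Pairing A↔T and G↔C gives CGGATTCTGGAGGAGAACGCCGTGACACGATAATCA, running 3'→5'. Reverse for the 5'→3' convention.

5′-ACTAATAGCACAGTGCCGCAAGAGGAGGTCTTAGGC-3′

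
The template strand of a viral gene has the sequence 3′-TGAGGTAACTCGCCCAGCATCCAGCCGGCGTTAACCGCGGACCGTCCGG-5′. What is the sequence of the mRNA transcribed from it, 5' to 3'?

Reading the template 3'→5' as shown, RNA polymerase pairs each base (A→U, T→A, G↔C) to build mRNA 5'→3' directly.

5'-ACUCCAUUGAGCGGGUCGUAGGUCGGCCGCAAUUGGCGCCUGGCAGGCC-3'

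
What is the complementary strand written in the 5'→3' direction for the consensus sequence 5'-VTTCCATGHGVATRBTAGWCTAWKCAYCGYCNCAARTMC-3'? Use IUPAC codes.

5'-GKAYTTGNGRCGRTGMWTAGWCTAVYATBCDCATGGAAB-3'

Standard pairs A↔T, G↔C; ambiguity codes pair R↔Y, M↔K, W↔W, B↔V, H↔D, N↔N. Complement (BAAGGTACDCBTAYVATCWGATWMGTRGCRGNGTTYAKG), then reverse for 5'→3'.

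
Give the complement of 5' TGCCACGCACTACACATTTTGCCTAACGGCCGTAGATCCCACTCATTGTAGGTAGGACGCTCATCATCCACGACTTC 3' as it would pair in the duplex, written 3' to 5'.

Base-pairing A↔T, G↔C gives the complement. The complementary strand is antiparallel, so paired with a 5'→3' strand it runs 3'→5'.

3′-ACGGTGCGTGATGTGTAAAACGGATTGCCGGCATCTAGGGTGAGTAACATCCATCCTGCGAGTAGTAGGTGCTGAAG-5′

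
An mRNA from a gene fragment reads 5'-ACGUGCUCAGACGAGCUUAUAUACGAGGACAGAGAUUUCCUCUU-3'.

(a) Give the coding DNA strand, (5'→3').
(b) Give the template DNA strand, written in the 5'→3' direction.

(a) 5'-ACGTGCTCAGACGAGCTTATATACGAGGACAGAGATTTCCTCTT-3'
(b) 5'-AAGAGGAAATCTCTGTCCTCGTATATAAGCTCGTCTGAGCACGT-3'

(a) The coding strand matches the mRNA with U→T.
(b) The template strand is the reverse complement of the coding strand.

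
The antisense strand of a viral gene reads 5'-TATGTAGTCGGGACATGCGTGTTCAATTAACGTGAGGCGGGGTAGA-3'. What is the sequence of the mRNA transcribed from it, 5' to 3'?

5'-UCUACCCCGCCUCACGUUAAUUGAACACGCAUGUCCCGACUACAUA-3'

The mRNA has the sequence of the coding strand (reverse complement of the template) with T→U. Reverse complement of TATGTAGTCGGGACATGCGTGTTCAATTAACGTGAGGCGGGGTAGA is TCTACCCCGCCTCACGTTAATTGAACACGCATGTCCCGACTACATA; then T→U.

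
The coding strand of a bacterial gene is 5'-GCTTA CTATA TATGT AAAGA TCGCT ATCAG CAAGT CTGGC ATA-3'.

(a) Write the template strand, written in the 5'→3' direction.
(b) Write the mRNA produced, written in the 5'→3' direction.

(a) The template strand is the reverse complement of the coding strand: complement CGAATGATATATACATTTCTAGCGATAGTCGTTCAGACCGTAT, then reverse.
(b) mRNA matches the coding strand with T→U.

(a) 5'-TATGCCAGACTTGCTGATAGCGATCTTTACATATATAGTAAGC-3'
(b) 5'-GCUUACUAUAUAUGUAAAGAUCGCUAUCAGCAAGUCUGGCAUA-3'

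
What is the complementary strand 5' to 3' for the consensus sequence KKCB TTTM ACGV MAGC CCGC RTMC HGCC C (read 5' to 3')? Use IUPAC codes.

Standard pairs A↔T, G↔C; ambiguity codes pair R↔Y, M↔K, B↔V, H↔D. Complement (MMGVAAAKTGCBKTCGGGCGYAKGDCGGG), then reverse for 5'→3'.

5′-GGGCDGKAYGCGGGCTKBCGTKAAAVGMM-3′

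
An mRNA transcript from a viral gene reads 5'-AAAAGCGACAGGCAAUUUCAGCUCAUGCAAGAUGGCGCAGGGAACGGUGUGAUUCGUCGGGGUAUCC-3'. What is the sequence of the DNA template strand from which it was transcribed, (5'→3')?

5'-GGATACCCCGACGAATCACACCGTTCCCTGCGCCATCTTGCATGAGCTGAAATTGCCTGTCGCTTTT-3'

Replace U with T to get the coding DNA strand: AAAAGCGACAGGCAATTTCAGCTCATGCAAGATGGCGCAGGGAACGGTGTGATTCGTCGGGGTATCC. The template strand is its reverse complement (complement TTTTCGCTGTCCGTTAAAGTCGAGTACGTTCTACCGCGTCCCTTGCCACACTAAGCAGCCCCATAGG, then reverse).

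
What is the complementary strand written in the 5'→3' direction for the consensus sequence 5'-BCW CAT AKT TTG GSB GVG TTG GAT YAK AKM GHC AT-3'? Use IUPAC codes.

5'-ATGDCKMTMTRATCCAACBCVSCCAAAMTATGWGV-3'

Standard pairs A↔T, G↔C; ambiguity codes pair Y↔R, M↔K, W↔W, S↔S, B↔V, H↔D. Complement (VGWGTATMAAACCSVCBCAACCTARTMTMKCDGTA), then reverse for 5'→3'.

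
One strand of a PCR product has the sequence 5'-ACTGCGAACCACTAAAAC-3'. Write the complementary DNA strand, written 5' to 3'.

5'-GTTTTAGTGGTTCGCAGT-3'

Pairing A↔T and G↔C gives TGACGCTTGGTGATTTTG, running 3'→5'. Reverse for the 5'→3' convention.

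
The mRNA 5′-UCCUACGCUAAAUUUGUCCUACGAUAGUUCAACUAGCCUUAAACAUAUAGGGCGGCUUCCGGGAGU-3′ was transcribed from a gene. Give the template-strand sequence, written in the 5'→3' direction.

Replace U with T to get the coding DNA strand: TCCTACGCTAAATTTGTCCTACGATAGTTCAACTAGCCTTAAACATATAGGGCGGCTTCCGGGAGT. The template strand is its reverse complement (complement AGGATGCGATTTAAACAGGATGCTATCAAGTTGATCGGAATTTGTATATCCCGCCGAAGGCCCTCA, then reverse).

5'-ACTCCCGGAAGCCGCCCTATATGTTTAAGGCTAGTTGAACTATCGTAGGACAAATTTAGCGTAGGA-3'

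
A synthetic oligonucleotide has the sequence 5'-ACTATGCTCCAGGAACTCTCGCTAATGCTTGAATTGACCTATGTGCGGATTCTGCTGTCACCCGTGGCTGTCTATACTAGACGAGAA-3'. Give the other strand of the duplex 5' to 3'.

The complement of ACTATGCTCCAGGAACTCTCGCTAATGCTTGAATTGACCTATGTGCGGATTCTGCTGTCACCCGTGGCTGTCTATACTAGACGAGAA is TGATACGAGGTCCTTGAGAGCGATTACGAACTTAACTGGATACACGCCTAAGACGACAGTGGGCACCGACAGATATGATCTGCTCTT (A↔T, G↔C). DNA strands are antiparallel, so the complementary strand runs 3'→5'; reversing gives the 5'→3' form.

5'-TTCTCGTCTAGTATAGACAGCCACGGGTGACAGCAGAATCCGCACATAGGTCAATTCAAGCATTAGCGAGAGTTCCTGGAGCATAGT-3'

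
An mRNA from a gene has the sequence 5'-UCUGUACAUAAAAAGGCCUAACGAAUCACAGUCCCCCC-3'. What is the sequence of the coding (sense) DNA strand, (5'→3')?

5'-TCTGTACATAAAAAGGCCTAACGAATCACAGTCCCCCC-3'

The coding DNA strand has the same 5'→3' sequence as the mRNA with U replaced by T.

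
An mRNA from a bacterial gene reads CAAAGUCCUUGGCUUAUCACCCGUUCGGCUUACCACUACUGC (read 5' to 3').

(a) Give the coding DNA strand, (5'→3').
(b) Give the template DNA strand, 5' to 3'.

(a) 5'-CAAAGTCCTTGGCTTATCACCCGTTCGGCTTACCACTACTGC-3'
(b) 5'-GCAGTAGTGGTAAGCCGAACGGGTGATAAGCCAAGGACTTTG-3'

(a) The coding strand matches the mRNA with U→T.
(b) The template strand is the reverse complement of the coding strand.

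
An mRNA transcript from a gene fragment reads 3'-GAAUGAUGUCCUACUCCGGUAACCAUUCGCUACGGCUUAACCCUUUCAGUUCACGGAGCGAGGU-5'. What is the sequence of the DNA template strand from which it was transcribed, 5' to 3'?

Written 5'→3' the mRNA is UGGAGCGAGGCACUUGACUUUCCCAAUUCGGCAUCGCUUACCAAUGGCCUCAUCCUGUAGUAAG, so the coding DNA strand is TGGAGCGAGGCACTTGACTTTCCCAATTCGGCATCGCTTACCAATGGCCTCATCCTGTAGTAAG. The template is its reverse complement.

5'-CTTACTACAGGATGAGGCCATTGGTAAGCGATGCCGAATTGGGAAAGTCAAGTGCCTCGCTCCA-3'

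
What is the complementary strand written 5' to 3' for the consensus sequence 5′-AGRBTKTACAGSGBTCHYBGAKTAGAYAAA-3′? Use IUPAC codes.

5′-TTTRTCTAMTCVRDGAVCSCTGTAMAVYCT-3′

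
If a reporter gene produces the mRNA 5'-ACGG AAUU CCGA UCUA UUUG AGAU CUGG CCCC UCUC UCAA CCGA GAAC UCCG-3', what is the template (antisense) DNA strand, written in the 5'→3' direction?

Replace U with T to get the coding DNA strand: ACGGAATTCCGATCTATTTGAGATCTGGCCCCTCTCTCAACCGAGAACTCCG. The template strand is its reverse complement (complement TGCCTTAAGGCTAGATAAACTCTAGACCGGGGAGAGAGTTGGCTCTTGAGGC, then reverse).

5'-CGGAGTTCTCGGTTGAGAGAGGGGCCAGATCTCAAATAGATCGGAATTCCGT-3'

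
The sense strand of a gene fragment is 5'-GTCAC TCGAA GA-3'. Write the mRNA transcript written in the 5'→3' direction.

5'-GUCACUCGAAGA-3'

The mRNA is synthesized from the template strand, so it matches the coding strand with T replaced by U.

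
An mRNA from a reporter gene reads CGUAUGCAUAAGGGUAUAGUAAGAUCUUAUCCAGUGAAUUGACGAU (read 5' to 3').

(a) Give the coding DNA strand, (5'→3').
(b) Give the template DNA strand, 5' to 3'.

(a) 5'-CGTATGCATAAGGGTATAGTAAGATCTTATCCAGTGAATTGACGAT-3'
(b) 5'-ATCGTCAATTCACTGGATAAGATCTTACTATACCCTTATGCATACG-3'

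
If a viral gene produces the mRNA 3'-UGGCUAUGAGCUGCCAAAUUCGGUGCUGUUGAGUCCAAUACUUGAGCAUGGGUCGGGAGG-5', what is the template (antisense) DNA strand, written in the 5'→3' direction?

Written 5'→3' the mRNA is GGAGGGCUGGGUACGAGUUCAUAACCUGAGUUGUCGUGGCUUAAACCGUCGAGUAUCGGU, so the coding DNA strand is GGAGGGCTGGGTACGAGTTCATAACCTGAGTTGTCGTGGCTTAAACCGTCGAGTATCGGT. The template is its reverse complement.

5'-ACCGATACTCGACGGTTTAAGCCACGACAACTCAGGTTATGAACTCGTACCCAGCCCTCC-3'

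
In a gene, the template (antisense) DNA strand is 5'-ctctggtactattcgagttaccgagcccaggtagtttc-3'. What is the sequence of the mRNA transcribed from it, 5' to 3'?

The mRNA has the sequence of the coding strand (reverse complement of the template) with T→U. Reverse complement of CTCTGGTACTATTCGAGTTACCGAGCCCAGGTAGTTTC is GAAACTACCTGGGCTCGGTAACTCGAATAGTACCAGAG; then T→U.

5'-GAAACUACCUGGGCUCGGUAACUCGAAUAGUACCAGAG-3'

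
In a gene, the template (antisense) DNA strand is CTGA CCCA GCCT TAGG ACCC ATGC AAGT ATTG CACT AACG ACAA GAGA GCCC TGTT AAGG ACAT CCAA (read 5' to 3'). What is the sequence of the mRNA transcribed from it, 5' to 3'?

RNA polymerase reads the template 3'→5' and synthesizes mRNA 5'→3' by base-pairing (A→U, T→A, G↔C). The complement of the template is GACTGGGTCGGAATCCTGGGTACGTTCATAACGTGATTGCTGTTCTCTCGGGACAATTCCTGTAGGTT; antiparallel, so 5'→3' the coding strand is TTGGATGTCCTTAACAGGGCTCTCTTGTCGTTAGTGCAATACTTGCATGGGTCCTAAGGCTGGGTCAG. Replace T with U for the mRNA.

5′-UUGGAUGUCCUUAACAGGGCUCUCUUGUCGUUAGUGCAAUACUUGCAUGGGUCCUAAGGCUGGGUCAG-3′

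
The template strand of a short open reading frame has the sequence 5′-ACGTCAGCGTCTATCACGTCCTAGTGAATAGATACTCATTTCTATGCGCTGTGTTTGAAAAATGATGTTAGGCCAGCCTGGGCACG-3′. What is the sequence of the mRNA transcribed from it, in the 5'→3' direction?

5′-CGUGCCCAGGCUGGCCUAACAUCAUUUUUCAAACACAGCGCAUAGAAAUGAGUAUCUAUUCACUAGGACGUGAUAGACGCUGACGU-3′

The mRNA has the sequence of the coding strand (reverse complement of the template) with T→U. Reverse complement of ACGTCAGCGTCTATCACGTCCTAGTGAATAGATACTCATTTCTATGCGCTGTGTTTGAAAAATGATGTTAGGCCAGCCTGGGCACG is CGTGCCCAGGCTGGCCTAACATCATTTTTCAAACACAGCGCATAGAAATGAGTATCTATTCACTAGGACGTGATAGACGCTGACGT; then T→U.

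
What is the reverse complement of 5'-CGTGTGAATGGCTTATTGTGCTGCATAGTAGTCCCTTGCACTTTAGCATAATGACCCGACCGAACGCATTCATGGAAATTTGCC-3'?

Complement each base (A↔T, G↔C): GCACACTTACCGAATAACACGACGTATCATCAGGGAACGTGAAATCGTATTACTGGGCTGGCTTGCGTAAGTACCTTTAAACGG. Then reverse.

5'-GGCAAATTTCCATGAATGCGTTCGGTCGGGTCATTATGCTAAAGTGCAAGGGACTACTATGCAGCACAATAAGCCATTCACACG-3'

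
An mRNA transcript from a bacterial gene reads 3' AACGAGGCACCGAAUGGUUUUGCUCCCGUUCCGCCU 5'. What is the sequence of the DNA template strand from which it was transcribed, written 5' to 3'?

5'-TTGCTCCGTGGCTTACCAAAACGAGGGCAAGGCGGA-3'

Written 5'→3' the mRNA is UCCGCCUUGCCCUCGUUUUGGUAAGCCACGGAGCAA, so the coding DNA strand is TCCGCCTTGCCCTCGTTTTGGTAAGCCACGGAGCAA. The template is its reverse complement.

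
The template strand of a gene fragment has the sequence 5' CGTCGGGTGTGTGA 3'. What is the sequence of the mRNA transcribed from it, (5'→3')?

5'-UCACACACCCGACG-3'

RNA polymerase reads the template 3'→5' and synthesizes mRNA 5'→3' by base-pairing (A→U, T→A, G↔C). The complement of the template is GCAGCCCACACACT; antiparallel, so 5'→3' the coding strand is TCACACACCCGACG. Replace T with U for the mRNA.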